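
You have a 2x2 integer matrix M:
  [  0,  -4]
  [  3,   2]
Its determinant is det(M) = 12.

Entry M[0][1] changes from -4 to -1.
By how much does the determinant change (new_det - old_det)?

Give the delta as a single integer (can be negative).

Cofactor C_01 = -3
Entry delta = -1 - -4 = 3
Det delta = entry_delta * cofactor = 3 * -3 = -9

Answer: -9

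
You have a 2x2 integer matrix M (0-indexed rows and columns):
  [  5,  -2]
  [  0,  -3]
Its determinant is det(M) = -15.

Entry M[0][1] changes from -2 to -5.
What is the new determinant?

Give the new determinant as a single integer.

det is linear in row 0: changing M[0][1] by delta changes det by delta * cofactor(0,1).
Cofactor C_01 = (-1)^(0+1) * minor(0,1) = 0
Entry delta = -5 - -2 = -3
Det delta = -3 * 0 = 0
New det = -15 + 0 = -15

Answer: -15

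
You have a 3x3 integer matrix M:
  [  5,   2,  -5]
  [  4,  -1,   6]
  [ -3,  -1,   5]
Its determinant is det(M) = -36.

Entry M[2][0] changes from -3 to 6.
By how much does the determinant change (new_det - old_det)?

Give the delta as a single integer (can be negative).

Answer: 63

Derivation:
Cofactor C_20 = 7
Entry delta = 6 - -3 = 9
Det delta = entry_delta * cofactor = 9 * 7 = 63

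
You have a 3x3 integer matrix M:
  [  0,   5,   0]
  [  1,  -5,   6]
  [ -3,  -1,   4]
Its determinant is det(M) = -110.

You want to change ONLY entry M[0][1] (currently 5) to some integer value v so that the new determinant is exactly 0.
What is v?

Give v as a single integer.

Answer: 0

Derivation:
det is linear in entry M[0][1]: det = old_det + (v - 5) * C_01
Cofactor C_01 = -22
Want det = 0: -110 + (v - 5) * -22 = 0
  (v - 5) = 110 / -22 = -5
  v = 5 + (-5) = 0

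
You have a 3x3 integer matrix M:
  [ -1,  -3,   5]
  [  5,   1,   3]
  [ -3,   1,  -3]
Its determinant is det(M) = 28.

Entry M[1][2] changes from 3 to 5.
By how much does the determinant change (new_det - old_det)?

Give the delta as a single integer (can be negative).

Answer: 20

Derivation:
Cofactor C_12 = 10
Entry delta = 5 - 3 = 2
Det delta = entry_delta * cofactor = 2 * 10 = 20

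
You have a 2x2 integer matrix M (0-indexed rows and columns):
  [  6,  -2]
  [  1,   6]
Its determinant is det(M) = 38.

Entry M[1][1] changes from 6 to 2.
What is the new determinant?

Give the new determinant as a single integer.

det is linear in row 1: changing M[1][1] by delta changes det by delta * cofactor(1,1).
Cofactor C_11 = (-1)^(1+1) * minor(1,1) = 6
Entry delta = 2 - 6 = -4
Det delta = -4 * 6 = -24
New det = 38 + -24 = 14

Answer: 14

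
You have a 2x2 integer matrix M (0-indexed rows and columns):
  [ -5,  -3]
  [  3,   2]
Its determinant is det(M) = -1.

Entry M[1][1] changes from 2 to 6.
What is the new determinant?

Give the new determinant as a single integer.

det is linear in row 1: changing M[1][1] by delta changes det by delta * cofactor(1,1).
Cofactor C_11 = (-1)^(1+1) * minor(1,1) = -5
Entry delta = 6 - 2 = 4
Det delta = 4 * -5 = -20
New det = -1 + -20 = -21

Answer: -21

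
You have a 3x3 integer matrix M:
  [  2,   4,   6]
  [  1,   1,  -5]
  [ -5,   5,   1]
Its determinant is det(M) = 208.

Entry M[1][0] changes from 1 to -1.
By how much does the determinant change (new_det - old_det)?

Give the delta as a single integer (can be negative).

Cofactor C_10 = 26
Entry delta = -1 - 1 = -2
Det delta = entry_delta * cofactor = -2 * 26 = -52

Answer: -52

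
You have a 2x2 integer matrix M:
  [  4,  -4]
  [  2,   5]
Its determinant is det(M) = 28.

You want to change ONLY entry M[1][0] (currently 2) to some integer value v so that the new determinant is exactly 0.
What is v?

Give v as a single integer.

Answer: -5

Derivation:
det is linear in entry M[1][0]: det = old_det + (v - 2) * C_10
Cofactor C_10 = 4
Want det = 0: 28 + (v - 2) * 4 = 0
  (v - 2) = -28 / 4 = -7
  v = 2 + (-7) = -5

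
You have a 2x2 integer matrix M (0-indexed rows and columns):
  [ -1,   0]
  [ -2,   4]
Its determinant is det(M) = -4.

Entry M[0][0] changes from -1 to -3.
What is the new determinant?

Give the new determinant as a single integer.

det is linear in row 0: changing M[0][0] by delta changes det by delta * cofactor(0,0).
Cofactor C_00 = (-1)^(0+0) * minor(0,0) = 4
Entry delta = -3 - -1 = -2
Det delta = -2 * 4 = -8
New det = -4 + -8 = -12

Answer: -12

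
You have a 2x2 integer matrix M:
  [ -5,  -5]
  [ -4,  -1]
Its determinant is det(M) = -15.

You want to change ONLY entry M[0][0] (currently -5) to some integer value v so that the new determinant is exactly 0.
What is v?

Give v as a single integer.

Answer: -20

Derivation:
det is linear in entry M[0][0]: det = old_det + (v - -5) * C_00
Cofactor C_00 = -1
Want det = 0: -15 + (v - -5) * -1 = 0
  (v - -5) = 15 / -1 = -15
  v = -5 + (-15) = -20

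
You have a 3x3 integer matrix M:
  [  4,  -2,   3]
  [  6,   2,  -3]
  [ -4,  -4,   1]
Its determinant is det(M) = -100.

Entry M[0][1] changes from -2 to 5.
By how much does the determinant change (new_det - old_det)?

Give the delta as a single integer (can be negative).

Answer: 42

Derivation:
Cofactor C_01 = 6
Entry delta = 5 - -2 = 7
Det delta = entry_delta * cofactor = 7 * 6 = 42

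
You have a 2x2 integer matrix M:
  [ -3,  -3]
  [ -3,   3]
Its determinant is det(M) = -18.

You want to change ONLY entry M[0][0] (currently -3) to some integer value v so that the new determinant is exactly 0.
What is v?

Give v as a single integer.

Answer: 3

Derivation:
det is linear in entry M[0][0]: det = old_det + (v - -3) * C_00
Cofactor C_00 = 3
Want det = 0: -18 + (v - -3) * 3 = 0
  (v - -3) = 18 / 3 = 6
  v = -3 + (6) = 3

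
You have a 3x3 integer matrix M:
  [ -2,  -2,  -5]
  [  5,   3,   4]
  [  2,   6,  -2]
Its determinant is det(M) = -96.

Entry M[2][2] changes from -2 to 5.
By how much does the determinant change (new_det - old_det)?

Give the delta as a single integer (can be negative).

Answer: 28

Derivation:
Cofactor C_22 = 4
Entry delta = 5 - -2 = 7
Det delta = entry_delta * cofactor = 7 * 4 = 28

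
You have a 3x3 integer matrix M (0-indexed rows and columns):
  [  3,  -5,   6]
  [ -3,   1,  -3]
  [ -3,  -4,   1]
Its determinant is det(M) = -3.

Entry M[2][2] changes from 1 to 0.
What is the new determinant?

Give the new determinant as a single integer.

det is linear in row 2: changing M[2][2] by delta changes det by delta * cofactor(2,2).
Cofactor C_22 = (-1)^(2+2) * minor(2,2) = -12
Entry delta = 0 - 1 = -1
Det delta = -1 * -12 = 12
New det = -3 + 12 = 9

Answer: 9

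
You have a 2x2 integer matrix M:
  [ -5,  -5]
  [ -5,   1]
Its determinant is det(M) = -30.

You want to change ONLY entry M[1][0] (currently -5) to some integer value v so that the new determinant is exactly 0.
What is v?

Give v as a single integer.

Answer: 1

Derivation:
det is linear in entry M[1][0]: det = old_det + (v - -5) * C_10
Cofactor C_10 = 5
Want det = 0: -30 + (v - -5) * 5 = 0
  (v - -5) = 30 / 5 = 6
  v = -5 + (6) = 1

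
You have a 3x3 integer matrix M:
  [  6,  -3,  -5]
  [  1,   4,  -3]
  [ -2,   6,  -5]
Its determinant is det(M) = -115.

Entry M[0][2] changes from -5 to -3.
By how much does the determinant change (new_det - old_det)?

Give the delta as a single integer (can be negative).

Answer: 28

Derivation:
Cofactor C_02 = 14
Entry delta = -3 - -5 = 2
Det delta = entry_delta * cofactor = 2 * 14 = 28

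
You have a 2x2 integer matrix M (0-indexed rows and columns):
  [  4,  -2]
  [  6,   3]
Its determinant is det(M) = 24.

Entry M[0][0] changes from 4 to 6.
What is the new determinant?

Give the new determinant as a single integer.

Answer: 30

Derivation:
det is linear in row 0: changing M[0][0] by delta changes det by delta * cofactor(0,0).
Cofactor C_00 = (-1)^(0+0) * minor(0,0) = 3
Entry delta = 6 - 4 = 2
Det delta = 2 * 3 = 6
New det = 24 + 6 = 30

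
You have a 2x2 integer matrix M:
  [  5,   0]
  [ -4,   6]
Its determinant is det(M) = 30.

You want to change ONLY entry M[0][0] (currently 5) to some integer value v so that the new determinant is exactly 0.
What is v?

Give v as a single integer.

Answer: 0

Derivation:
det is linear in entry M[0][0]: det = old_det + (v - 5) * C_00
Cofactor C_00 = 6
Want det = 0: 30 + (v - 5) * 6 = 0
  (v - 5) = -30 / 6 = -5
  v = 5 + (-5) = 0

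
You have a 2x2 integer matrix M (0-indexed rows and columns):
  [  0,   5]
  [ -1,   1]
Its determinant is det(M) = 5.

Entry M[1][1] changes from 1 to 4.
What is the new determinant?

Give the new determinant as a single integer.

Answer: 5

Derivation:
det is linear in row 1: changing M[1][1] by delta changes det by delta * cofactor(1,1).
Cofactor C_11 = (-1)^(1+1) * minor(1,1) = 0
Entry delta = 4 - 1 = 3
Det delta = 3 * 0 = 0
New det = 5 + 0 = 5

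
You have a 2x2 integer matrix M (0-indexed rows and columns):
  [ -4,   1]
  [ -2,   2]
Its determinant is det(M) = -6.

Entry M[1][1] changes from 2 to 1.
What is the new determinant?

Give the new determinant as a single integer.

det is linear in row 1: changing M[1][1] by delta changes det by delta * cofactor(1,1).
Cofactor C_11 = (-1)^(1+1) * minor(1,1) = -4
Entry delta = 1 - 2 = -1
Det delta = -1 * -4 = 4
New det = -6 + 4 = -2

Answer: -2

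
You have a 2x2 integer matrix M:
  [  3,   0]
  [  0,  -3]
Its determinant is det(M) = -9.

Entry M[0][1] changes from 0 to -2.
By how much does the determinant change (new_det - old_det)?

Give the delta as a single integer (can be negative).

Cofactor C_01 = 0
Entry delta = -2 - 0 = -2
Det delta = entry_delta * cofactor = -2 * 0 = 0

Answer: 0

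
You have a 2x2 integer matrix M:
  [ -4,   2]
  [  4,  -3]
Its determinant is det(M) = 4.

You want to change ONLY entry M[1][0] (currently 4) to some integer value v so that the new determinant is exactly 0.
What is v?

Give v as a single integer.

Answer: 6

Derivation:
det is linear in entry M[1][0]: det = old_det + (v - 4) * C_10
Cofactor C_10 = -2
Want det = 0: 4 + (v - 4) * -2 = 0
  (v - 4) = -4 / -2 = 2
  v = 4 + (2) = 6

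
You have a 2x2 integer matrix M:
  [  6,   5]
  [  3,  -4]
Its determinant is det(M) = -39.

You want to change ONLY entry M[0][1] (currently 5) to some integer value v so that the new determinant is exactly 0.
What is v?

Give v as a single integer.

det is linear in entry M[0][1]: det = old_det + (v - 5) * C_01
Cofactor C_01 = -3
Want det = 0: -39 + (v - 5) * -3 = 0
  (v - 5) = 39 / -3 = -13
  v = 5 + (-13) = -8

Answer: -8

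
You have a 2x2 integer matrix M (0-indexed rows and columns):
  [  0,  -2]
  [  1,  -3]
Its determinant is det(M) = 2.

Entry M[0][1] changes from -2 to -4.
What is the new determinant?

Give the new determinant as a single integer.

det is linear in row 0: changing M[0][1] by delta changes det by delta * cofactor(0,1).
Cofactor C_01 = (-1)^(0+1) * minor(0,1) = -1
Entry delta = -4 - -2 = -2
Det delta = -2 * -1 = 2
New det = 2 + 2 = 4

Answer: 4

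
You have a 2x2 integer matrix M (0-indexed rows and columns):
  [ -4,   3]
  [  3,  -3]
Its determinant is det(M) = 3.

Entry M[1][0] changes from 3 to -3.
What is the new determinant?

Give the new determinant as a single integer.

Answer: 21

Derivation:
det is linear in row 1: changing M[1][0] by delta changes det by delta * cofactor(1,0).
Cofactor C_10 = (-1)^(1+0) * minor(1,0) = -3
Entry delta = -3 - 3 = -6
Det delta = -6 * -3 = 18
New det = 3 + 18 = 21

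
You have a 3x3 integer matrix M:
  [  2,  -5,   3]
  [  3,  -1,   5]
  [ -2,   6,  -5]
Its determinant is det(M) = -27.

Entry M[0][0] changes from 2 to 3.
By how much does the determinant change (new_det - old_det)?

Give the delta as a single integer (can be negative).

Cofactor C_00 = -25
Entry delta = 3 - 2 = 1
Det delta = entry_delta * cofactor = 1 * -25 = -25

Answer: -25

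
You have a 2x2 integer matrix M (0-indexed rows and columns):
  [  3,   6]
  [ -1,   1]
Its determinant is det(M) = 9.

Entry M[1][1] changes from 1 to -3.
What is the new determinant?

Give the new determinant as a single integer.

Answer: -3

Derivation:
det is linear in row 1: changing M[1][1] by delta changes det by delta * cofactor(1,1).
Cofactor C_11 = (-1)^(1+1) * minor(1,1) = 3
Entry delta = -3 - 1 = -4
Det delta = -4 * 3 = -12
New det = 9 + -12 = -3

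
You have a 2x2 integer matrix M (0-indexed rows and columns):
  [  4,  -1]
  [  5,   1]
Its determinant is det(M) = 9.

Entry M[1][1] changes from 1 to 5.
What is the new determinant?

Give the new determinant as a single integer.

Answer: 25

Derivation:
det is linear in row 1: changing M[1][1] by delta changes det by delta * cofactor(1,1).
Cofactor C_11 = (-1)^(1+1) * minor(1,1) = 4
Entry delta = 5 - 1 = 4
Det delta = 4 * 4 = 16
New det = 9 + 16 = 25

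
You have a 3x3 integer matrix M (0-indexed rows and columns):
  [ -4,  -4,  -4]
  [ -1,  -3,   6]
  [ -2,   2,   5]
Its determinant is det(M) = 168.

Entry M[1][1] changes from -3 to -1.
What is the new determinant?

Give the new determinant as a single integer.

det is linear in row 1: changing M[1][1] by delta changes det by delta * cofactor(1,1).
Cofactor C_11 = (-1)^(1+1) * minor(1,1) = -28
Entry delta = -1 - -3 = 2
Det delta = 2 * -28 = -56
New det = 168 + -56 = 112

Answer: 112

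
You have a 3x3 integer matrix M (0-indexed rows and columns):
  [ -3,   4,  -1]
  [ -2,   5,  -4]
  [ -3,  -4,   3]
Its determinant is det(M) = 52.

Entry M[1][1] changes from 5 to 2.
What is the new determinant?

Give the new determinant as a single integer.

det is linear in row 1: changing M[1][1] by delta changes det by delta * cofactor(1,1).
Cofactor C_11 = (-1)^(1+1) * minor(1,1) = -12
Entry delta = 2 - 5 = -3
Det delta = -3 * -12 = 36
New det = 52 + 36 = 88

Answer: 88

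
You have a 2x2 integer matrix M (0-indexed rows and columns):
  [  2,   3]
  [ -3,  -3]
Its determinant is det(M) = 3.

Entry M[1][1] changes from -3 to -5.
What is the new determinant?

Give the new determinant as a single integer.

det is linear in row 1: changing M[1][1] by delta changes det by delta * cofactor(1,1).
Cofactor C_11 = (-1)^(1+1) * minor(1,1) = 2
Entry delta = -5 - -3 = -2
Det delta = -2 * 2 = -4
New det = 3 + -4 = -1

Answer: -1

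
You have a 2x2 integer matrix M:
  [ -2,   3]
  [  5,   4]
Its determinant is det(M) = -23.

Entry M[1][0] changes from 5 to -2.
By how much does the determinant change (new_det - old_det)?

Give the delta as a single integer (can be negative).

Answer: 21

Derivation:
Cofactor C_10 = -3
Entry delta = -2 - 5 = -7
Det delta = entry_delta * cofactor = -7 * -3 = 21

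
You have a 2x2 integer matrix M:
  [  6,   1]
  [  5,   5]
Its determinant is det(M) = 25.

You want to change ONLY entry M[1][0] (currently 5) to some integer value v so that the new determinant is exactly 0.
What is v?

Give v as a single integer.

Answer: 30

Derivation:
det is linear in entry M[1][0]: det = old_det + (v - 5) * C_10
Cofactor C_10 = -1
Want det = 0: 25 + (v - 5) * -1 = 0
  (v - 5) = -25 / -1 = 25
  v = 5 + (25) = 30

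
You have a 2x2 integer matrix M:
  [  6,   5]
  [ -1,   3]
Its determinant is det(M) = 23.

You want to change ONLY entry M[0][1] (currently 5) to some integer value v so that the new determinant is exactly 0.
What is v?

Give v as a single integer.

det is linear in entry M[0][1]: det = old_det + (v - 5) * C_01
Cofactor C_01 = 1
Want det = 0: 23 + (v - 5) * 1 = 0
  (v - 5) = -23 / 1 = -23
  v = 5 + (-23) = -18

Answer: -18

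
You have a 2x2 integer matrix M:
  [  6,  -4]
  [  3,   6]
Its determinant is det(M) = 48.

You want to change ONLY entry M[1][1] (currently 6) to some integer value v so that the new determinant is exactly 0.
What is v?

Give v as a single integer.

det is linear in entry M[1][1]: det = old_det + (v - 6) * C_11
Cofactor C_11 = 6
Want det = 0: 48 + (v - 6) * 6 = 0
  (v - 6) = -48 / 6 = -8
  v = 6 + (-8) = -2

Answer: -2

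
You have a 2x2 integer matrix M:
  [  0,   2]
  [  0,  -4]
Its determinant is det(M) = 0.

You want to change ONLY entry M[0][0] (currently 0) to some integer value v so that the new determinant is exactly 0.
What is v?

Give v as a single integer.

det is linear in entry M[0][0]: det = old_det + (v - 0) * C_00
Cofactor C_00 = -4
Want det = 0: 0 + (v - 0) * -4 = 0
  (v - 0) = 0 / -4 = 0
  v = 0 + (0) = 0

Answer: 0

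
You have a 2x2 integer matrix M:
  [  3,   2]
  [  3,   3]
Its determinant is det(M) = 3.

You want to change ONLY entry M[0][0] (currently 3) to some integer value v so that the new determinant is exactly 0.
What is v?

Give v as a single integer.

Answer: 2

Derivation:
det is linear in entry M[0][0]: det = old_det + (v - 3) * C_00
Cofactor C_00 = 3
Want det = 0: 3 + (v - 3) * 3 = 0
  (v - 3) = -3 / 3 = -1
  v = 3 + (-1) = 2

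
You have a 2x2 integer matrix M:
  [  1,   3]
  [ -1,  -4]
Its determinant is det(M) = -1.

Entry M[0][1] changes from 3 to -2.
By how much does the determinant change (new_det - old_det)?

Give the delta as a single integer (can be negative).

Answer: -5

Derivation:
Cofactor C_01 = 1
Entry delta = -2 - 3 = -5
Det delta = entry_delta * cofactor = -5 * 1 = -5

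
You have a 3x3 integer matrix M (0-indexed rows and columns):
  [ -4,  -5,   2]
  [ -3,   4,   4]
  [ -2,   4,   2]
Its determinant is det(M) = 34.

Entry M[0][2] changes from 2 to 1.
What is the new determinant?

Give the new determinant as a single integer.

Answer: 38

Derivation:
det is linear in row 0: changing M[0][2] by delta changes det by delta * cofactor(0,2).
Cofactor C_02 = (-1)^(0+2) * minor(0,2) = -4
Entry delta = 1 - 2 = -1
Det delta = -1 * -4 = 4
New det = 34 + 4 = 38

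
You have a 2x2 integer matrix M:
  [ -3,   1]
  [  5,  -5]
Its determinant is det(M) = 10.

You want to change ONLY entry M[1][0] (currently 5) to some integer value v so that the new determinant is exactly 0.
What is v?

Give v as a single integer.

det is linear in entry M[1][0]: det = old_det + (v - 5) * C_10
Cofactor C_10 = -1
Want det = 0: 10 + (v - 5) * -1 = 0
  (v - 5) = -10 / -1 = 10
  v = 5 + (10) = 15

Answer: 15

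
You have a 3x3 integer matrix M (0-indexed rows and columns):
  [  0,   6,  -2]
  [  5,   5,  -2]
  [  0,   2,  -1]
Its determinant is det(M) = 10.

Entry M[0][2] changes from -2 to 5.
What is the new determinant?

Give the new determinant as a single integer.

det is linear in row 0: changing M[0][2] by delta changes det by delta * cofactor(0,2).
Cofactor C_02 = (-1)^(0+2) * minor(0,2) = 10
Entry delta = 5 - -2 = 7
Det delta = 7 * 10 = 70
New det = 10 + 70 = 80

Answer: 80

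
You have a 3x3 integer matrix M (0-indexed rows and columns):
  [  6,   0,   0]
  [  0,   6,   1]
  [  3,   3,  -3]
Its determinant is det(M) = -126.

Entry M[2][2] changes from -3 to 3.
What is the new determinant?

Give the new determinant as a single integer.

Answer: 90

Derivation:
det is linear in row 2: changing M[2][2] by delta changes det by delta * cofactor(2,2).
Cofactor C_22 = (-1)^(2+2) * minor(2,2) = 36
Entry delta = 3 - -3 = 6
Det delta = 6 * 36 = 216
New det = -126 + 216 = 90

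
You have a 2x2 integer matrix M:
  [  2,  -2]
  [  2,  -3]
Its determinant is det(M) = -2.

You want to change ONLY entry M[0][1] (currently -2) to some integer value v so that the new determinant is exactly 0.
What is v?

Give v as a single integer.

det is linear in entry M[0][1]: det = old_det + (v - -2) * C_01
Cofactor C_01 = -2
Want det = 0: -2 + (v - -2) * -2 = 0
  (v - -2) = 2 / -2 = -1
  v = -2 + (-1) = -3

Answer: -3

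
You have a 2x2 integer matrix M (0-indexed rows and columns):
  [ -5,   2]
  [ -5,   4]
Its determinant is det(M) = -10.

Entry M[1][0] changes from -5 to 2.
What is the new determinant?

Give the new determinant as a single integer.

Answer: -24

Derivation:
det is linear in row 1: changing M[1][0] by delta changes det by delta * cofactor(1,0).
Cofactor C_10 = (-1)^(1+0) * minor(1,0) = -2
Entry delta = 2 - -5 = 7
Det delta = 7 * -2 = -14
New det = -10 + -14 = -24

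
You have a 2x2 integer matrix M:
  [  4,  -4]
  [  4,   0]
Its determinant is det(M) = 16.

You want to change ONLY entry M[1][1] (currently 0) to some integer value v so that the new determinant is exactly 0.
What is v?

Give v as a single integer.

Answer: -4

Derivation:
det is linear in entry M[1][1]: det = old_det + (v - 0) * C_11
Cofactor C_11 = 4
Want det = 0: 16 + (v - 0) * 4 = 0
  (v - 0) = -16 / 4 = -4
  v = 0 + (-4) = -4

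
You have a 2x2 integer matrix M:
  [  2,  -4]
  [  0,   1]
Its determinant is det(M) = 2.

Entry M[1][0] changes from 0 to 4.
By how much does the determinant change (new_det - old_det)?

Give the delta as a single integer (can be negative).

Answer: 16

Derivation:
Cofactor C_10 = 4
Entry delta = 4 - 0 = 4
Det delta = entry_delta * cofactor = 4 * 4 = 16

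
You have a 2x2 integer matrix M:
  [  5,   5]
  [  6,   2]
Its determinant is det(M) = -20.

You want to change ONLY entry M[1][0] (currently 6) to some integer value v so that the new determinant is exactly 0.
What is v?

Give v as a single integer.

Answer: 2

Derivation:
det is linear in entry M[1][0]: det = old_det + (v - 6) * C_10
Cofactor C_10 = -5
Want det = 0: -20 + (v - 6) * -5 = 0
  (v - 6) = 20 / -5 = -4
  v = 6 + (-4) = 2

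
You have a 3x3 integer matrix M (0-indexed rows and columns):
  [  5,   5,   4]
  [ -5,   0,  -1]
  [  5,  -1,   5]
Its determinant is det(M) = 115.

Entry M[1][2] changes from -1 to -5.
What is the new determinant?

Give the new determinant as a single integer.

det is linear in row 1: changing M[1][2] by delta changes det by delta * cofactor(1,2).
Cofactor C_12 = (-1)^(1+2) * minor(1,2) = 30
Entry delta = -5 - -1 = -4
Det delta = -4 * 30 = -120
New det = 115 + -120 = -5

Answer: -5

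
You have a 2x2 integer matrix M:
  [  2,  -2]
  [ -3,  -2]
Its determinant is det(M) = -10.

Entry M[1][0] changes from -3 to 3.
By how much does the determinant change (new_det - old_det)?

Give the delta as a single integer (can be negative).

Answer: 12

Derivation:
Cofactor C_10 = 2
Entry delta = 3 - -3 = 6
Det delta = entry_delta * cofactor = 6 * 2 = 12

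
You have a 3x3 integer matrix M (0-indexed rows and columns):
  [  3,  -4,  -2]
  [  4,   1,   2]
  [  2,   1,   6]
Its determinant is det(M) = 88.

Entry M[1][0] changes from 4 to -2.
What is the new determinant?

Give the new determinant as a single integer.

Answer: -44

Derivation:
det is linear in row 1: changing M[1][0] by delta changes det by delta * cofactor(1,0).
Cofactor C_10 = (-1)^(1+0) * minor(1,0) = 22
Entry delta = -2 - 4 = -6
Det delta = -6 * 22 = -132
New det = 88 + -132 = -44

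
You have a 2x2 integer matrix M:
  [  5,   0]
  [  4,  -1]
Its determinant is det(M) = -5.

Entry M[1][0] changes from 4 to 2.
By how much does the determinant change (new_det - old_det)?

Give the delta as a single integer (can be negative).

Cofactor C_10 = 0
Entry delta = 2 - 4 = -2
Det delta = entry_delta * cofactor = -2 * 0 = 0

Answer: 0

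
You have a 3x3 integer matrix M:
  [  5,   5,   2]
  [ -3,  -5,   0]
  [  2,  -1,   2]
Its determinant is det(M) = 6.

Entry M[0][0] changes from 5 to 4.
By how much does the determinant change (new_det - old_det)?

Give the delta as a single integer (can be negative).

Cofactor C_00 = -10
Entry delta = 4 - 5 = -1
Det delta = entry_delta * cofactor = -1 * -10 = 10

Answer: 10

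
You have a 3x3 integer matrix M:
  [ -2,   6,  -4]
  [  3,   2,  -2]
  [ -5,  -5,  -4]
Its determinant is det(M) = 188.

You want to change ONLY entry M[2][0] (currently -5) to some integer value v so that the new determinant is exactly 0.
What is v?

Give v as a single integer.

Answer: 42

Derivation:
det is linear in entry M[2][0]: det = old_det + (v - -5) * C_20
Cofactor C_20 = -4
Want det = 0: 188 + (v - -5) * -4 = 0
  (v - -5) = -188 / -4 = 47
  v = -5 + (47) = 42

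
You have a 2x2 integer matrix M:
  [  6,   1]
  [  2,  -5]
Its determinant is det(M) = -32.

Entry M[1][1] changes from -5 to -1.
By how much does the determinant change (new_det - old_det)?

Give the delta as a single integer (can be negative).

Cofactor C_11 = 6
Entry delta = -1 - -5 = 4
Det delta = entry_delta * cofactor = 4 * 6 = 24

Answer: 24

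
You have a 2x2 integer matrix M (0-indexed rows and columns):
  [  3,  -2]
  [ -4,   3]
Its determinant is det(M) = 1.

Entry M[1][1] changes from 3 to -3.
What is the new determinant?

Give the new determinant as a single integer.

Answer: -17

Derivation:
det is linear in row 1: changing M[1][1] by delta changes det by delta * cofactor(1,1).
Cofactor C_11 = (-1)^(1+1) * minor(1,1) = 3
Entry delta = -3 - 3 = -6
Det delta = -6 * 3 = -18
New det = 1 + -18 = -17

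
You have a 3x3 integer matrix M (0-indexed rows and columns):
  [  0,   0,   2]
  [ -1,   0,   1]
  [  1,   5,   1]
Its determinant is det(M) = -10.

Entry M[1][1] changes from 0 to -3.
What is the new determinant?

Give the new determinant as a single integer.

det is linear in row 1: changing M[1][1] by delta changes det by delta * cofactor(1,1).
Cofactor C_11 = (-1)^(1+1) * minor(1,1) = -2
Entry delta = -3 - 0 = -3
Det delta = -3 * -2 = 6
New det = -10 + 6 = -4

Answer: -4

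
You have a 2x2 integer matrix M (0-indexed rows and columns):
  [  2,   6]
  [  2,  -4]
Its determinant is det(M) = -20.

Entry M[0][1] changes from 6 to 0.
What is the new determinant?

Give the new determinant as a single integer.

det is linear in row 0: changing M[0][1] by delta changes det by delta * cofactor(0,1).
Cofactor C_01 = (-1)^(0+1) * minor(0,1) = -2
Entry delta = 0 - 6 = -6
Det delta = -6 * -2 = 12
New det = -20 + 12 = -8

Answer: -8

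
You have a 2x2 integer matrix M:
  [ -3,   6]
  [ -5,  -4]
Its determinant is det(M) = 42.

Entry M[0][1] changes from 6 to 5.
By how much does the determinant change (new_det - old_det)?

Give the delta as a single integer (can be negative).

Answer: -5

Derivation:
Cofactor C_01 = 5
Entry delta = 5 - 6 = -1
Det delta = entry_delta * cofactor = -1 * 5 = -5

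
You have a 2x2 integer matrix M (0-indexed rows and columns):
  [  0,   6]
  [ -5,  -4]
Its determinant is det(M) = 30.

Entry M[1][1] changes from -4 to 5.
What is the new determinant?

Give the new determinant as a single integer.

det is linear in row 1: changing M[1][1] by delta changes det by delta * cofactor(1,1).
Cofactor C_11 = (-1)^(1+1) * minor(1,1) = 0
Entry delta = 5 - -4 = 9
Det delta = 9 * 0 = 0
New det = 30 + 0 = 30

Answer: 30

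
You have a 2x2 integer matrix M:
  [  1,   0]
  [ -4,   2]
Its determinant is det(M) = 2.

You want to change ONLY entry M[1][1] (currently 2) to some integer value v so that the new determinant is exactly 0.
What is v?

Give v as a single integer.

Answer: 0

Derivation:
det is linear in entry M[1][1]: det = old_det + (v - 2) * C_11
Cofactor C_11 = 1
Want det = 0: 2 + (v - 2) * 1 = 0
  (v - 2) = -2 / 1 = -2
  v = 2 + (-2) = 0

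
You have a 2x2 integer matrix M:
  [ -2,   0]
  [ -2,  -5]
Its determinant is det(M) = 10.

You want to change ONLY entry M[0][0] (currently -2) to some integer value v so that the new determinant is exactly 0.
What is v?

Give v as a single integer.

det is linear in entry M[0][0]: det = old_det + (v - -2) * C_00
Cofactor C_00 = -5
Want det = 0: 10 + (v - -2) * -5 = 0
  (v - -2) = -10 / -5 = 2
  v = -2 + (2) = 0

Answer: 0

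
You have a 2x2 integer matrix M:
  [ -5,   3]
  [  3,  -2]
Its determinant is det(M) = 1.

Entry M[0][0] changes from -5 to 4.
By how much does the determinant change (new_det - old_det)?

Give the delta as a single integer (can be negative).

Cofactor C_00 = -2
Entry delta = 4 - -5 = 9
Det delta = entry_delta * cofactor = 9 * -2 = -18

Answer: -18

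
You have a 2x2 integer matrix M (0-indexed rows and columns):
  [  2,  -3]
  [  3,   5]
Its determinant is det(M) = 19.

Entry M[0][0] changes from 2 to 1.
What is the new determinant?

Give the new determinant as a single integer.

Answer: 14

Derivation:
det is linear in row 0: changing M[0][0] by delta changes det by delta * cofactor(0,0).
Cofactor C_00 = (-1)^(0+0) * minor(0,0) = 5
Entry delta = 1 - 2 = -1
Det delta = -1 * 5 = -5
New det = 19 + -5 = 14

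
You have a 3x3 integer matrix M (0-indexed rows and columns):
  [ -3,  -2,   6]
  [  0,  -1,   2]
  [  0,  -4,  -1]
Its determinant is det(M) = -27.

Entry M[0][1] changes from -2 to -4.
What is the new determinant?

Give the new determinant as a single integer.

det is linear in row 0: changing M[0][1] by delta changes det by delta * cofactor(0,1).
Cofactor C_01 = (-1)^(0+1) * minor(0,1) = 0
Entry delta = -4 - -2 = -2
Det delta = -2 * 0 = 0
New det = -27 + 0 = -27

Answer: -27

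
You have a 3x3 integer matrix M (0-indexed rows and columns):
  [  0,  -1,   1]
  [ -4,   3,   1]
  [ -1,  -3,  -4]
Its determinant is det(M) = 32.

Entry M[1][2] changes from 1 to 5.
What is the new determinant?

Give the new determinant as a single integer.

Answer: 36

Derivation:
det is linear in row 1: changing M[1][2] by delta changes det by delta * cofactor(1,2).
Cofactor C_12 = (-1)^(1+2) * minor(1,2) = 1
Entry delta = 5 - 1 = 4
Det delta = 4 * 1 = 4
New det = 32 + 4 = 36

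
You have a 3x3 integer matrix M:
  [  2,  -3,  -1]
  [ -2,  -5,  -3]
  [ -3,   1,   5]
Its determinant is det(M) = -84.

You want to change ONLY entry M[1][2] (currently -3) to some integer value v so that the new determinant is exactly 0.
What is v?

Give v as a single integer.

Answer: 9

Derivation:
det is linear in entry M[1][2]: det = old_det + (v - -3) * C_12
Cofactor C_12 = 7
Want det = 0: -84 + (v - -3) * 7 = 0
  (v - -3) = 84 / 7 = 12
  v = -3 + (12) = 9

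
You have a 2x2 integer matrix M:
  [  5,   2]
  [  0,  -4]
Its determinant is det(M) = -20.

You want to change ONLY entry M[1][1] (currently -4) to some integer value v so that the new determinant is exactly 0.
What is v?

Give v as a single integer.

Answer: 0

Derivation:
det is linear in entry M[1][1]: det = old_det + (v - -4) * C_11
Cofactor C_11 = 5
Want det = 0: -20 + (v - -4) * 5 = 0
  (v - -4) = 20 / 5 = 4
  v = -4 + (4) = 0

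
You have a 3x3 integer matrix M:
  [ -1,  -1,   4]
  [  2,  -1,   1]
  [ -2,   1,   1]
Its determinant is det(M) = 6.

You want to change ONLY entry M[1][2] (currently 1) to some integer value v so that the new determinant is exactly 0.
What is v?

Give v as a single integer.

det is linear in entry M[1][2]: det = old_det + (v - 1) * C_12
Cofactor C_12 = 3
Want det = 0: 6 + (v - 1) * 3 = 0
  (v - 1) = -6 / 3 = -2
  v = 1 + (-2) = -1

Answer: -1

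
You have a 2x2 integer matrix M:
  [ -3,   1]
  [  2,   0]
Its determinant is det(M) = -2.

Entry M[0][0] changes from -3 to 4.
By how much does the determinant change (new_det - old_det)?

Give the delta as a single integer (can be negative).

Cofactor C_00 = 0
Entry delta = 4 - -3 = 7
Det delta = entry_delta * cofactor = 7 * 0 = 0

Answer: 0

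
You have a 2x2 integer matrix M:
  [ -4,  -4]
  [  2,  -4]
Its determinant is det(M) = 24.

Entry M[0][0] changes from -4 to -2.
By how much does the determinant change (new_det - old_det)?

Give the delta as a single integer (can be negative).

Cofactor C_00 = -4
Entry delta = -2 - -4 = 2
Det delta = entry_delta * cofactor = 2 * -4 = -8

Answer: -8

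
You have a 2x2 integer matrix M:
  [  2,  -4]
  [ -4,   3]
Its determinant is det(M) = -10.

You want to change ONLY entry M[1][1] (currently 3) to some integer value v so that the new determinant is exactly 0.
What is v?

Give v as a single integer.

Answer: 8

Derivation:
det is linear in entry M[1][1]: det = old_det + (v - 3) * C_11
Cofactor C_11 = 2
Want det = 0: -10 + (v - 3) * 2 = 0
  (v - 3) = 10 / 2 = 5
  v = 3 + (5) = 8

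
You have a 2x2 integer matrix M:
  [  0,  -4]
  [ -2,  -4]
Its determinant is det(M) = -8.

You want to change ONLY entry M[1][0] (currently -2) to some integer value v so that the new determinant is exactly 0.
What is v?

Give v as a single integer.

det is linear in entry M[1][0]: det = old_det + (v - -2) * C_10
Cofactor C_10 = 4
Want det = 0: -8 + (v - -2) * 4 = 0
  (v - -2) = 8 / 4 = 2
  v = -2 + (2) = 0

Answer: 0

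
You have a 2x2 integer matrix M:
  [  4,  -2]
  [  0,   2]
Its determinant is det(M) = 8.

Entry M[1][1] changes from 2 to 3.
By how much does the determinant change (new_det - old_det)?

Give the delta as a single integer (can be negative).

Cofactor C_11 = 4
Entry delta = 3 - 2 = 1
Det delta = entry_delta * cofactor = 1 * 4 = 4

Answer: 4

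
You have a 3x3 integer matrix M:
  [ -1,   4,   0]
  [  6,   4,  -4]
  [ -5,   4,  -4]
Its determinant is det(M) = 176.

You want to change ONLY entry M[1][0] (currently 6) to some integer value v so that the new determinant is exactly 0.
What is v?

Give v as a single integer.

Answer: -5

Derivation:
det is linear in entry M[1][0]: det = old_det + (v - 6) * C_10
Cofactor C_10 = 16
Want det = 0: 176 + (v - 6) * 16 = 0
  (v - 6) = -176 / 16 = -11
  v = 6 + (-11) = -5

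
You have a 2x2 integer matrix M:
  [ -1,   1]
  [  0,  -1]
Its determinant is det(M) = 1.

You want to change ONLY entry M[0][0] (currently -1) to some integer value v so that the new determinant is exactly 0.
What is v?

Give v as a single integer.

Answer: 0

Derivation:
det is linear in entry M[0][0]: det = old_det + (v - -1) * C_00
Cofactor C_00 = -1
Want det = 0: 1 + (v - -1) * -1 = 0
  (v - -1) = -1 / -1 = 1
  v = -1 + (1) = 0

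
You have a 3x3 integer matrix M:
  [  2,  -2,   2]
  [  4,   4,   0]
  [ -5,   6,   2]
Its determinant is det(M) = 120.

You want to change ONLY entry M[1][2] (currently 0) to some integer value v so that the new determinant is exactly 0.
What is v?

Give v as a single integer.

Answer: 60

Derivation:
det is linear in entry M[1][2]: det = old_det + (v - 0) * C_12
Cofactor C_12 = -2
Want det = 0: 120 + (v - 0) * -2 = 0
  (v - 0) = -120 / -2 = 60
  v = 0 + (60) = 60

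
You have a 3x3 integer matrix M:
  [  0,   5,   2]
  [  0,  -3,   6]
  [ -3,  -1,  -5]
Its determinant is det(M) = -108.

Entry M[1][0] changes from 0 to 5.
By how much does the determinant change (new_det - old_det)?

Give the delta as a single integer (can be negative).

Cofactor C_10 = 23
Entry delta = 5 - 0 = 5
Det delta = entry_delta * cofactor = 5 * 23 = 115

Answer: 115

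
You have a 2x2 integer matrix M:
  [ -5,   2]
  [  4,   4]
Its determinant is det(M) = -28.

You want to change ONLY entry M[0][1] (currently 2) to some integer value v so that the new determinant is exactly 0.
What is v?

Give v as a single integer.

Answer: -5

Derivation:
det is linear in entry M[0][1]: det = old_det + (v - 2) * C_01
Cofactor C_01 = -4
Want det = 0: -28 + (v - 2) * -4 = 0
  (v - 2) = 28 / -4 = -7
  v = 2 + (-7) = -5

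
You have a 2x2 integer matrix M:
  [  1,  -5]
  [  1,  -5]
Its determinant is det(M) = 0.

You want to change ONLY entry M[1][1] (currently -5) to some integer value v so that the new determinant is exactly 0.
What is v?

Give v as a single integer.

Answer: -5

Derivation:
det is linear in entry M[1][1]: det = old_det + (v - -5) * C_11
Cofactor C_11 = 1
Want det = 0: 0 + (v - -5) * 1 = 0
  (v - -5) = 0 / 1 = 0
  v = -5 + (0) = -5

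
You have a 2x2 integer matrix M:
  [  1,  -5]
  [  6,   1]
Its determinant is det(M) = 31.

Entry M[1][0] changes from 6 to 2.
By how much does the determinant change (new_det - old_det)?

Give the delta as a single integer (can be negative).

Cofactor C_10 = 5
Entry delta = 2 - 6 = -4
Det delta = entry_delta * cofactor = -4 * 5 = -20

Answer: -20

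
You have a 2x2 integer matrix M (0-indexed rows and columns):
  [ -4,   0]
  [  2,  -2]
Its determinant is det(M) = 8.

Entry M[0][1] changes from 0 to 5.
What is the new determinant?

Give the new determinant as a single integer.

det is linear in row 0: changing M[0][1] by delta changes det by delta * cofactor(0,1).
Cofactor C_01 = (-1)^(0+1) * minor(0,1) = -2
Entry delta = 5 - 0 = 5
Det delta = 5 * -2 = -10
New det = 8 + -10 = -2

Answer: -2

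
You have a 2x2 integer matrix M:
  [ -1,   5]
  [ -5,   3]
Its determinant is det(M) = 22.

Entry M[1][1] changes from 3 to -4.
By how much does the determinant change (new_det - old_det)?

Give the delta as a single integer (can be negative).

Cofactor C_11 = -1
Entry delta = -4 - 3 = -7
Det delta = entry_delta * cofactor = -7 * -1 = 7

Answer: 7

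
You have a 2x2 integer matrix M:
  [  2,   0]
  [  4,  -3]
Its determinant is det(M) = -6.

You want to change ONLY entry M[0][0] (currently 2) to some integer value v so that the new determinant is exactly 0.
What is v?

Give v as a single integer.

det is linear in entry M[0][0]: det = old_det + (v - 2) * C_00
Cofactor C_00 = -3
Want det = 0: -6 + (v - 2) * -3 = 0
  (v - 2) = 6 / -3 = -2
  v = 2 + (-2) = 0

Answer: 0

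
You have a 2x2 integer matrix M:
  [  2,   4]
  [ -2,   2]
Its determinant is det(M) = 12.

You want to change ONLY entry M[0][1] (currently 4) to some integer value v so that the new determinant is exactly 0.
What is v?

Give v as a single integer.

Answer: -2

Derivation:
det is linear in entry M[0][1]: det = old_det + (v - 4) * C_01
Cofactor C_01 = 2
Want det = 0: 12 + (v - 4) * 2 = 0
  (v - 4) = -12 / 2 = -6
  v = 4 + (-6) = -2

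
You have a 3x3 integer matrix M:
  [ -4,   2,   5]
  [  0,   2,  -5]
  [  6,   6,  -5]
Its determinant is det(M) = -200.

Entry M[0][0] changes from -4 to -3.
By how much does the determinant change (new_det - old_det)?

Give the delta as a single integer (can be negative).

Answer: 20

Derivation:
Cofactor C_00 = 20
Entry delta = -3 - -4 = 1
Det delta = entry_delta * cofactor = 1 * 20 = 20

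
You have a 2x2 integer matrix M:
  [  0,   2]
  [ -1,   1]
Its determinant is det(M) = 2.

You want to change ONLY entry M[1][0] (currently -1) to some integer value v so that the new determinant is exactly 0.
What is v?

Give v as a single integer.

det is linear in entry M[1][0]: det = old_det + (v - -1) * C_10
Cofactor C_10 = -2
Want det = 0: 2 + (v - -1) * -2 = 0
  (v - -1) = -2 / -2 = 1
  v = -1 + (1) = 0

Answer: 0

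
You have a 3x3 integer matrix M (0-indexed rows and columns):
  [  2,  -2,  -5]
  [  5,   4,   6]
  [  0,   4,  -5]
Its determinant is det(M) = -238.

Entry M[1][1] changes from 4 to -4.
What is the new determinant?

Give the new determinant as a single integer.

Answer: -158

Derivation:
det is linear in row 1: changing M[1][1] by delta changes det by delta * cofactor(1,1).
Cofactor C_11 = (-1)^(1+1) * minor(1,1) = -10
Entry delta = -4 - 4 = -8
Det delta = -8 * -10 = 80
New det = -238 + 80 = -158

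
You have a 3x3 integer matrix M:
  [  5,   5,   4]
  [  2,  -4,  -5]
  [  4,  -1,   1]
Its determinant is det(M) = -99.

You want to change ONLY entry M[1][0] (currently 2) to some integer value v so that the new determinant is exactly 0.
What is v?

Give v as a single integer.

det is linear in entry M[1][0]: det = old_det + (v - 2) * C_10
Cofactor C_10 = -9
Want det = 0: -99 + (v - 2) * -9 = 0
  (v - 2) = 99 / -9 = -11
  v = 2 + (-11) = -9

Answer: -9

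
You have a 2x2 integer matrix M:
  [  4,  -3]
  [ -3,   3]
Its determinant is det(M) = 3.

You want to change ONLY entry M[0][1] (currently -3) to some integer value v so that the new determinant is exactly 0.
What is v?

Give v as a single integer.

Answer: -4

Derivation:
det is linear in entry M[0][1]: det = old_det + (v - -3) * C_01
Cofactor C_01 = 3
Want det = 0: 3 + (v - -3) * 3 = 0
  (v - -3) = -3 / 3 = -1
  v = -3 + (-1) = -4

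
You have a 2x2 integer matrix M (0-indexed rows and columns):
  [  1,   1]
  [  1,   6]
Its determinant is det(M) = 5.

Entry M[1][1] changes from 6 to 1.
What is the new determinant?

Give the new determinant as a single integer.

Answer: 0

Derivation:
det is linear in row 1: changing M[1][1] by delta changes det by delta * cofactor(1,1).
Cofactor C_11 = (-1)^(1+1) * minor(1,1) = 1
Entry delta = 1 - 6 = -5
Det delta = -5 * 1 = -5
New det = 5 + -5 = 0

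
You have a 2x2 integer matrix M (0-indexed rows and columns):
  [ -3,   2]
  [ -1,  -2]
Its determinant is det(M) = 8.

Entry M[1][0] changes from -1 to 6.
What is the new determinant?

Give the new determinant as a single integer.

Answer: -6

Derivation:
det is linear in row 1: changing M[1][0] by delta changes det by delta * cofactor(1,0).
Cofactor C_10 = (-1)^(1+0) * minor(1,0) = -2
Entry delta = 6 - -1 = 7
Det delta = 7 * -2 = -14
New det = 8 + -14 = -6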